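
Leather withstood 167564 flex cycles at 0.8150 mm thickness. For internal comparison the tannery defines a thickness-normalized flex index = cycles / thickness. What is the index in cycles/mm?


Formula: Index = cycles / thickness
Substituting: Index = 167564 / 0.8150
Result: 205600.0000 cycles/mm


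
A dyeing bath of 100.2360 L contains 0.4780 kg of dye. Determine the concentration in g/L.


Formula: Conc = dye_mass(kg) / volume(L) * 1000
Substituting: Conc = 0.4780 / 100.2360 * 1000
Result: 4.7687 g/L


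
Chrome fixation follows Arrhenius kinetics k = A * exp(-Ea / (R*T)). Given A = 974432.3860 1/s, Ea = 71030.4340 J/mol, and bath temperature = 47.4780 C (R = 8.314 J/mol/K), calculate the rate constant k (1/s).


T_K = T_C + 273.15 = 47.4780 + 273.15 = 320.6280 K
exponent = -Ea / (R * T_K) = -71030.4340 / (8.314 * 320.6280) = -26.6461
k = A * exp(exponent) = 974432.3860 * exp(-26.6461) = 2.6092e-06 1/s


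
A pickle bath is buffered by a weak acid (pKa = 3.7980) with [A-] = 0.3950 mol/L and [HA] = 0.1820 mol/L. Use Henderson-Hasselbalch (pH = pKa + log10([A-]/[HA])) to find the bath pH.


ratio = [A-] / [HA] = 0.3950 / 0.1820 = 2.1703
log10(ratio) = 0.3365
pH = pKa + log10(ratio) = 3.7980 + 0.3365 = 4.1345


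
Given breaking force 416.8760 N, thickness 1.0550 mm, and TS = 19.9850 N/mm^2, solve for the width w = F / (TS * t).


Formula: w = F / (TS * t)
Substituting: w = 416.8760 / (19.9850 * 1.0550)
Result: 19.7720 mm


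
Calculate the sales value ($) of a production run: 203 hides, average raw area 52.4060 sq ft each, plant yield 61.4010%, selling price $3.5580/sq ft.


Raw_total = N * avg_area = 203 * 52.4060 = 10638.4180 sq ft
Finished = Raw_total * yield / 100 = 10638.4180 * 61.4010 / 100 = 6532.0950 sq ft
Value = Finished * price = 6532.0950 * 3.5580 = 23241.1941 $


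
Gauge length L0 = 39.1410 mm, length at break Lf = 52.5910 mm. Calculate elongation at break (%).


Formula: Elongation = (Lf - L0) / L0 * 100
Substituting: Elongation = (52.5910 - 39.1410) / 39.1410 * 100
Result: 34.3629 %


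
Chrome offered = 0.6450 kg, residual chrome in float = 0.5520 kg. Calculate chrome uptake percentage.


Formula: Uptake = (offered - residual) / offered * 100
Substituting: Uptake = (0.6450 - 0.5520) / 0.6450 * 100
Result: 14.4186 %


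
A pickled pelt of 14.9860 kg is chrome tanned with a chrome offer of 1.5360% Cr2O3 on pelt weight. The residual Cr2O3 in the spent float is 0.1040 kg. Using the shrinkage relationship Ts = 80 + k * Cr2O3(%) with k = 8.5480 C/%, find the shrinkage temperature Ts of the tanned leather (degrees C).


Offered = pelt * offer_pct / 100 = 14.9860 * 1.5360 / 100 = 0.2302 kg
Uptake = offered - residual = 0.2302 - 0.1040 = 0.1262 kg
Cr2O3% on pelt = uptake / pelt * 100 = 0.1262 / 14.9860 * 100 = 0.8420 %
Ts = 80 + k * Cr2O3% = 80 + 8.5480 * 0.8420 = 87.1976 C


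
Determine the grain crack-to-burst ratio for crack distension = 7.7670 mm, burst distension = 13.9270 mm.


Formula: Ratio = crack / burst
Substituting: Ratio = 7.7670 / 13.9270
Result: 0.5577


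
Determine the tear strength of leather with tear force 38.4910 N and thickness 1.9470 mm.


Formula: Tear strength = force / thickness
Substituting: Tear strength = 38.4910 / 1.9470
Result: 19.7694 N/mm


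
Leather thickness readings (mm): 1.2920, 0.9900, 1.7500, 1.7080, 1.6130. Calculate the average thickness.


Formula: Average = sum / n
Substituting: Average = 7.3530 / 5
Result: 1.4706 mm


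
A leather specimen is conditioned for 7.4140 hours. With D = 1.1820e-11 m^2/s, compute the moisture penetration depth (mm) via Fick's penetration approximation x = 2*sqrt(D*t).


t = 7.4140 hr * 3600 = 26690.4000 s
D * t = 1.1820e-11 * 26690.4000 = 3.1548e-07
x = 2 * sqrt(D*t) = 2 * sqrt(3.1548e-07) = 0.00112335 m = 1.1234 mm


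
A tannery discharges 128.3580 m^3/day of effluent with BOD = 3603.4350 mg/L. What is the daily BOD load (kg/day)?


Formula: BOD_load = volume * conc / 1000
Substituting: BOD_load = 128.3580 * 3603.4350 / 1000
Result: 462.5297 kg/day


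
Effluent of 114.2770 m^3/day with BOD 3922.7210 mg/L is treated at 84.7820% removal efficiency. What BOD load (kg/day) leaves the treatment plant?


Load_in = volume * conc / 1000 = 114.2770 * 3922.7210 / 1000 = 448.2768 kg/day
Removed = Load_in * eff / 100 = 448.2768 * 84.7820 / 100 = 380.0580 kg/day
Load_out = Load_in - Removed = 448.2768 - 380.0580 = 68.2188 kg/day


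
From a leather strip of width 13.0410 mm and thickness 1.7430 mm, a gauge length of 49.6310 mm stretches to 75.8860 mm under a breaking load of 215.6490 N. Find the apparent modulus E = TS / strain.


TS = F / (w * t) = 215.6490 / (13.0410 * 1.7430) = 9.4872 N/mm^2
strain = (Lf - L0) / L0 = (75.8860 - 49.6310) / 49.6310 = 0.5290
E = TS / strain = 9.4872 / 0.5290 = 17.9341 N/mm^2


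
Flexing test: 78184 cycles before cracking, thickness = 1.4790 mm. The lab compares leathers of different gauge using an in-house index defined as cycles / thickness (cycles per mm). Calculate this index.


Formula: Index = cycles / thickness
Substituting: Index = 78184 / 1.4790
Result: 52862.7451 cycles/mm


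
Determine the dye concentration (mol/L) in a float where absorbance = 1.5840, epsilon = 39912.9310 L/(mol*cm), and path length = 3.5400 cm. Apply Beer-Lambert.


Formula: c = A / (epsilon * l)
Substituting: c = 1.5840 / (39912.9310 * 3.5400)
Result: 1.1211e-05 mol/L


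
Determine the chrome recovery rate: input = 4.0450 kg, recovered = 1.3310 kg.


Formula: Recovery = recovered / input * 100
Substituting: Recovery = 1.3310 / 4.0450 * 100
Result: 32.9048 %


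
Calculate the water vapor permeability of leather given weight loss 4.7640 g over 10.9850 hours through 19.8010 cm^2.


Formula: WVP = loss / (area * time)
Substituting: WVP = 4.7640 / (19.8010 * 10.9850)
Result: 0.021902 g/(cm^2*hr)


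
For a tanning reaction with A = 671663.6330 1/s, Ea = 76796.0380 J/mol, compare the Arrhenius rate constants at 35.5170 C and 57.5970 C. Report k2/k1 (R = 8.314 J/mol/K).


T1 = 35.5170 + 273.15 = 308.6670 K; T2 = 57.5970 + 273.15 = 330.7470 K
k1 = A * exp(-Ea/(R*T1)) = 671663.6330 * exp(-76796.0380/(8.314*308.6670)) = 6.7726e-08 1/s
k2 = A * exp(-Ea/(R*T2)) = 671663.6330 * exp(-76796.0380/(8.314*330.7470)) = 4.9931e-07 1/s
k2/k1 = 4.9931e-07 / 6.7726e-08 = 7.3725


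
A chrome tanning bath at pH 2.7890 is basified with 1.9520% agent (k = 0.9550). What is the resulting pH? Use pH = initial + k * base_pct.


Formula: pH_final = pH_initial + k * base_pct
Substituting: pH_final = 2.7890 + 0.9550 * 1.9520
Result: 4.6532


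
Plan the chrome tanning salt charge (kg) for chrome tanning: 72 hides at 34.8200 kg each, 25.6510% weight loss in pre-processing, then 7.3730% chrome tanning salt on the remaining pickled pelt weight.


Total_raw = N * avg_wt = 72 * 34.8200 = 2507.0400 kg
Substrate = Total_raw * (1 - loss/100) = 2507.0400 * (1 - 25.6510/100) = 1863.9592 kg
Chrome = Substrate * pct / 100 = 1863.9592 * 7.3730 / 100 = 137.4297 kg


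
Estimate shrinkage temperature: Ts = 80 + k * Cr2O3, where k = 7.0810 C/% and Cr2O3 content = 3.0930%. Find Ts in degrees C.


Formula: Ts = 80 + k * Cr2O3
Substituting: Ts = 80 + 7.0810 * 3.0930
Result: 101.9015 C


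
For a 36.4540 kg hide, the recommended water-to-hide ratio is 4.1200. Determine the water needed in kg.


Formula: Water = hide_weight * ratio
Substituting: Water = 36.4540 * 4.1200
Result: 150.1905 kg


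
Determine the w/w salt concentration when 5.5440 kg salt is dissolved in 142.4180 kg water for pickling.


Formula: Conc = salt / (water + salt) * 100
Substituting: Conc = 5.5440 / (142.4180 + 5.5440) * 100
Result: 3.7469 %


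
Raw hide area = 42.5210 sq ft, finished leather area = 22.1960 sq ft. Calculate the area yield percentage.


Formula: Yield = finished / raw * 100
Substituting: Yield = 22.1960 / 42.5210 * 100
Result: 52.2001 %


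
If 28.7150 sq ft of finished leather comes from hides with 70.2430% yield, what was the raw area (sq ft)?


Formula: raw = finished * 100 / yield
Substituting: raw = 28.7150 * 100 / 70.2430
Result: 40.8795 sq ft


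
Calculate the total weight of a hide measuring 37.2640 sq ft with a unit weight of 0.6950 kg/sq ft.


Formula: Weight = area * weight_per_sqft
Substituting: Weight = 37.2640 * 0.6950
Result: 25.8985 kg


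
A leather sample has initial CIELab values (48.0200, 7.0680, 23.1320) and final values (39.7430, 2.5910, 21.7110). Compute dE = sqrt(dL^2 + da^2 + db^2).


dL = -8.2770, da = -4.4770, db = -1.4210
dE = sqrt((-8.2770)^2 + (-4.4770)^2 + (-1.4210)^2) = 9.5169


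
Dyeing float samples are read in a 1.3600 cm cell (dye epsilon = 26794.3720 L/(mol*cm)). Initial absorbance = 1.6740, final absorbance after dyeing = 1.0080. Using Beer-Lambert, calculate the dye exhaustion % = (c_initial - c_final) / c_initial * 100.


c_initial = A_i / (epsilon * l) = 1.6740 / (26794.3720 * 1.3600) = 4.5938e-05 mol/L
c_final = A_f / (epsilon * l) = 1.0080 / (26794.3720 * 1.3600) = 2.7662e-05 mol/L
Exhaustion = (c_initial - c_final) / c_initial * 100 = (4.5938e-05 - 2.7662e-05) / 4.5938e-05 * 100 = 39.7849 %


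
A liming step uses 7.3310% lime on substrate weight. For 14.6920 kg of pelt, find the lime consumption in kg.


Formula: Lime = substrate * pct / 100
Substituting: Lime = 14.6920 * 7.3310 / 100
Result: 1.0771 kg


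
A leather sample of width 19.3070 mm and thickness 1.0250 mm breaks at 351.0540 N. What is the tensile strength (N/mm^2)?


Formula: TS = force / (width * thickness)
Substituting: TS = 351.0540 / (19.3070 * 1.0250)
Result: 17.7393 N/mm^2


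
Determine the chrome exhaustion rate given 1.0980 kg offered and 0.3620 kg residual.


Formula: Uptake = (offered - residual) / offered * 100
Substituting: Uptake = (1.0980 - 0.3620) / 1.0980 * 100
Result: 67.0310 %


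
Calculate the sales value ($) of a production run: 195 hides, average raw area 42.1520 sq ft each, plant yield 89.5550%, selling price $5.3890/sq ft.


Raw_total = N * avg_area = 195 * 42.1520 = 8219.6400 sq ft
Finished = Raw_total * yield / 100 = 8219.6400 * 89.5550 / 100 = 7361.0986 sq ft
Value = Finished * price = 7361.0986 * 5.3890 = 39668.9604 $


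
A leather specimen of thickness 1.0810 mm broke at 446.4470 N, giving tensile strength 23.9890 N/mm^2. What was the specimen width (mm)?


Formula: w = F / (TS * t)
Substituting: w = 446.4470 / (23.9890 * 1.0810)
Result: 17.2160 mm


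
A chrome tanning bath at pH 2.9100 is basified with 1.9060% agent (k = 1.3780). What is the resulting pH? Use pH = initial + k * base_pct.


Formula: pH_final = pH_initial + k * base_pct
Substituting: pH_final = 2.9100 + 1.3780 * 1.9060
Result: 5.5365


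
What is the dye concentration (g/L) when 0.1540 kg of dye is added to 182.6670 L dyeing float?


Formula: Conc = dye_mass(kg) / volume(L) * 1000
Substituting: Conc = 0.1540 / 182.6670 * 1000
Result: 0.8431 g/L


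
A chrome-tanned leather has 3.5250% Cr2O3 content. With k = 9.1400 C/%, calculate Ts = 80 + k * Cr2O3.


Formula: Ts = 80 + k * Cr2O3
Substituting: Ts = 80 + 9.1400 * 3.5250
Result: 112.2185 C


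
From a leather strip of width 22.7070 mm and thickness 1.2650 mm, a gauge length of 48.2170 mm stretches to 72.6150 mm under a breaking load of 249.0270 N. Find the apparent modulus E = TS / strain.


TS = F / (w * t) = 249.0270 / (22.7070 * 1.2650) = 8.6695 N/mm^2
strain = (Lf - L0) / L0 = (72.6150 - 48.2170) / 48.2170 = 0.5060
E = TS / strain = 8.6695 / 0.5060 = 17.1333 N/mm^2


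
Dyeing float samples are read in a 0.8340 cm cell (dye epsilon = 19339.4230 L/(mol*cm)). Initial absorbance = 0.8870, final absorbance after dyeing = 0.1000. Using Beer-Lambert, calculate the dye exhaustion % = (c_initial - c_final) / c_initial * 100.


c_initial = A_i / (epsilon * l) = 0.8870 / (19339.4230 * 0.8340) = 5.4994e-05 mol/L
c_final = A_f / (epsilon * l) = 0.1000 / (19339.4230 * 0.8340) = 6.2000e-06 mol/L
Exhaustion = (c_initial - c_final) / c_initial * 100 = (5.4994e-05 - 6.2000e-06) / 5.4994e-05 * 100 = 88.7260 %


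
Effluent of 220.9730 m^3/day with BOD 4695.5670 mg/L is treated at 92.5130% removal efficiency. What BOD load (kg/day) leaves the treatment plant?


Load_in = volume * conc / 1000 = 220.9730 * 4695.5670 / 1000 = 1037.5935 kg/day
Removed = Load_in * eff / 100 = 1037.5935 * 92.5130 / 100 = 959.9089 kg/day
Load_out = Load_in - Removed = 1037.5935 - 959.9089 = 77.6846 kg/day


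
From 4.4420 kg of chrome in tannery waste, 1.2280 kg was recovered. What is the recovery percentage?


Formula: Recovery = recovered / input * 100
Substituting: Recovery = 1.2280 / 4.4420 * 100
Result: 27.6452 %


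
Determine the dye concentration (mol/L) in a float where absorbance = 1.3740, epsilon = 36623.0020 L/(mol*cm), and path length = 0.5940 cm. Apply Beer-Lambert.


Formula: c = A / (epsilon * l)
Substituting: c = 1.3740 / (36623.0020 * 0.5940)
Result: 6.3161e-05 mol/L


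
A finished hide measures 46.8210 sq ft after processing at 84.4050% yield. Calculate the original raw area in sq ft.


Formula: raw = finished * 100 / yield
Substituting: raw = 46.8210 * 100 / 84.4050
Result: 55.4718 sq ft


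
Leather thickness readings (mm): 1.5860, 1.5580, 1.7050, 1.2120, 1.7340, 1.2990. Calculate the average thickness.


Formula: Average = sum / n
Substituting: Average = 9.0940 / 6
Result: 1.5157 mm


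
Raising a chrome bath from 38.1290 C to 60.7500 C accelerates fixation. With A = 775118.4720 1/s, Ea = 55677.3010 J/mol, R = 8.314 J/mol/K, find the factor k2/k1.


T1 = 38.1290 + 273.15 = 311.2790 K; T2 = 60.7500 + 273.15 = 333.9000 K
k1 = A * exp(-Ea/(R*T1)) = 775118.4720 * exp(-55677.3010/(8.314*311.2790)) = 3.5157e-04 1/s
k2 = A * exp(-Ea/(R*T2)) = 775118.4720 * exp(-55677.3010/(8.314*333.9000)) = 0.00151011 1/s
k2/k1 = 0.00151011 / 3.5157e-04 = 4.2953


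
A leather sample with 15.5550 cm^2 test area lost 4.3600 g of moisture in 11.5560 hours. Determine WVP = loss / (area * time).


Formula: WVP = loss / (area * time)
Substituting: WVP = 4.3600 / (15.5550 * 11.5560)
Result: 0.0242554 g/(cm^2*hr)


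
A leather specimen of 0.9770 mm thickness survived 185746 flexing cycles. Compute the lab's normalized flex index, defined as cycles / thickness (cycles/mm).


Formula: Index = cycles / thickness
Substituting: Index = 185746 / 0.9770
Result: 190118.7308 cycles/mm


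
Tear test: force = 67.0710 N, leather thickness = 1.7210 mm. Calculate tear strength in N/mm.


Formula: Tear strength = force / thickness
Substituting: Tear strength = 67.0710 / 1.7210
Result: 38.9721 N/mm


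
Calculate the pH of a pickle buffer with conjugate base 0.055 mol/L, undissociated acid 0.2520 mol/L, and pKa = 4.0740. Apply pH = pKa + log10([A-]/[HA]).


ratio = [A-] / [HA] = 0.055 / 0.2520 = 0.2183
log10(ratio) = -0.6610
pH = pKa + log10(ratio) = 4.0740 - 0.6610 = 3.4130


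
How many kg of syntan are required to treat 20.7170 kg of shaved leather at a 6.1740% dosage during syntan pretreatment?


Formula: Syntan = substrate * pct / 100
Substituting: Syntan = 20.7170 * 6.1740 / 100
Result: 1.2791 kg


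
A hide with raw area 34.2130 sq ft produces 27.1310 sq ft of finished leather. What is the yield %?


Formula: Yield = finished / raw * 100
Substituting: Yield = 27.1310 / 34.2130 * 100
Result: 79.3003 %


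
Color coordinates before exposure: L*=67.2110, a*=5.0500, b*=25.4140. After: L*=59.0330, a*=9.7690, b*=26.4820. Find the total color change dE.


dL = -8.1780, da = 4.7190, db = 1.0680
dE = sqrt((-8.1780)^2 + 4.7190^2 + 1.0680^2) = 9.5021


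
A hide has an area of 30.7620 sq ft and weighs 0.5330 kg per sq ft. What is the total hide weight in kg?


Formula: Weight = area * weight_per_sqft
Substituting: Weight = 30.7620 * 0.5330
Result: 16.3961 kg


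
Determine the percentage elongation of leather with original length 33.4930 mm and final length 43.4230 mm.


Formula: Elongation = (Lf - L0) / L0 * 100
Substituting: Elongation = (43.4230 - 33.4930) / 33.4930 * 100
Result: 29.6480 %


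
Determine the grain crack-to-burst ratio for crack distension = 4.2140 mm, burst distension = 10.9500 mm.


Formula: Ratio = crack / burst
Substituting: Ratio = 4.2140 / 10.9500
Result: 0.3848


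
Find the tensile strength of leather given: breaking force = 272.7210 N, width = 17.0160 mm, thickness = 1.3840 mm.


Formula: TS = force / (width * thickness)
Substituting: TS = 272.7210 / (17.0160 * 1.3840)
Result: 11.5804 N/mm^2


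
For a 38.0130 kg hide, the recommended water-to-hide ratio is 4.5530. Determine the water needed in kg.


Formula: Water = hide_weight * ratio
Substituting: Water = 38.0130 * 4.5530
Result: 173.0732 kg


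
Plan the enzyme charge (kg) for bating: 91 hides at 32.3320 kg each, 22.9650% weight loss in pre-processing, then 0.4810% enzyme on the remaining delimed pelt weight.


Total_raw = N * avg_wt = 91 * 32.3320 = 2942.2120 kg
Substrate = Total_raw * (1 - loss/100) = 2942.2120 * (1 - 22.9650/100) = 2266.5330 kg
Enzyme = Substrate * pct / 100 = 2266.5330 * 0.4810 / 100 = 10.9020 kg


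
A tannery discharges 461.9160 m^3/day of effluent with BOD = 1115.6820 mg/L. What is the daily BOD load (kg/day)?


Formula: BOD_load = volume * conc / 1000
Substituting: BOD_load = 461.9160 * 1115.6820 / 1000
Result: 515.3514 kg/day


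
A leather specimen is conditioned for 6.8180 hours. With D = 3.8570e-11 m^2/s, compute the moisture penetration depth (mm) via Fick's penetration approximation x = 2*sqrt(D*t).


t = 6.8180 hr * 3600 = 24544.8000 s
D * t = 3.8570e-11 * 24544.8000 = 9.4669e-07
x = 2 * sqrt(D*t) = 2 * sqrt(9.4669e-07) = 0.00194596 m = 1.9460 mm


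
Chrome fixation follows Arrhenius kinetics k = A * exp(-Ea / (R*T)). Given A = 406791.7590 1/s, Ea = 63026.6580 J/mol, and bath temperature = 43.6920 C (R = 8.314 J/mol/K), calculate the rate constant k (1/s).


T_K = T_C + 273.15 = 43.6920 + 273.15 = 316.8420 K
exponent = -Ea / (R * T_K) = -63026.6580 / (8.314 * 316.8420) = -23.9261
k = A * exp(exponent) = 406791.7590 * exp(-23.9261) = 1.6535e-05 1/s


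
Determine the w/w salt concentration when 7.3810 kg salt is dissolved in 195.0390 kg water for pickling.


Formula: Conc = salt / (water + salt) * 100
Substituting: Conc = 7.3810 / (195.0390 + 7.3810) * 100
Result: 3.6464 %


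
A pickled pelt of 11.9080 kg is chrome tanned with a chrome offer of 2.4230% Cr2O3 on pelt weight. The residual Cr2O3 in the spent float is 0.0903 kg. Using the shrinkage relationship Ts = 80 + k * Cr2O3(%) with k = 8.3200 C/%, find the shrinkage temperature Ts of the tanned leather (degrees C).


Offered = pelt * offer_pct / 100 = 11.9080 * 2.4230 / 100 = 0.2885 kg
Uptake = offered - residual = 0.2885 - 0.0903 = 0.1982 kg
Cr2O3% on pelt = uptake / pelt * 100 = 0.1982 / 11.9080 * 100 = 1.6647 %
Ts = 80 + k * Cr2O3% = 80 + 8.3200 * 1.6647 = 93.8502 C


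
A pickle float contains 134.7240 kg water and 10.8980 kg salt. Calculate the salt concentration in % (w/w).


Formula: Conc = salt / (water + salt) * 100
Substituting: Conc = 10.8980 / (134.7240 + 10.8980) * 100
Result: 7.4838 %


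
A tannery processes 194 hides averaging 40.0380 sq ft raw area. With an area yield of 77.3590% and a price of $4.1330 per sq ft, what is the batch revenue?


Raw_total = N * avg_area = 194 * 40.0380 = 7767.3720 sq ft
Finished = Raw_total * yield / 100 = 7767.3720 * 77.3590 / 100 = 6008.7613 sq ft
Value = Finished * price = 6008.7613 * 4.1330 = 24834.2105 $


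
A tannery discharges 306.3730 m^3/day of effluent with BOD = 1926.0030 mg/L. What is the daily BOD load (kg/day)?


Formula: BOD_load = volume * conc / 1000
Substituting: BOD_load = 306.3730 * 1926.0030 / 1000
Result: 590.0753 kg/day


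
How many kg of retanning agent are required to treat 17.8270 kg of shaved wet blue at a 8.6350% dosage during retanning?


Formula: Retan = substrate * pct / 100
Substituting: Retan = 17.8270 * 8.6350 / 100
Result: 1.5394 kg


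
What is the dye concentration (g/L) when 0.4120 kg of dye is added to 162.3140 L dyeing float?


Formula: Conc = dye_mass(kg) / volume(L) * 1000
Substituting: Conc = 0.4120 / 162.3140 * 1000
Result: 2.5383 g/L


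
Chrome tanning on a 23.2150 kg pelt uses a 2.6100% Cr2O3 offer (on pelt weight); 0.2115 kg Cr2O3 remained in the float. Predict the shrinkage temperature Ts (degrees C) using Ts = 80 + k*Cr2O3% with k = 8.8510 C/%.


Offered = pelt * offer_pct / 100 = 23.2150 * 2.6100 / 100 = 0.6059 kg
Uptake = offered - residual = 0.6059 - 0.2115 = 0.3944 kg
Cr2O3% on pelt = uptake / pelt * 100 = 0.3944 / 23.2150 * 100 = 1.6990 %
Ts = 80 + k * Cr2O3% = 80 + 8.8510 * 1.6990 = 95.0374 C


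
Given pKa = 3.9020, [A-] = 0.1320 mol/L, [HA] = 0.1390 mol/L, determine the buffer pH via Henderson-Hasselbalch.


ratio = [A-] / [HA] = 0.1320 / 0.1390 = 0.9496
log10(ratio) = -0.0224409
pH = pKa + log10(ratio) = 3.9020 - 0.0224409 = 3.8796


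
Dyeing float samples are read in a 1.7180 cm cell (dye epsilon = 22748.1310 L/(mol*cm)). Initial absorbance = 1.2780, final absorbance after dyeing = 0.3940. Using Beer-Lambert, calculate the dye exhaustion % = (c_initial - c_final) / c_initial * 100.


c_initial = A_i / (epsilon * l) = 1.2780 / (22748.1310 * 1.7180) = 3.2701e-05 mol/L
c_final = A_f / (epsilon * l) = 0.3940 / (22748.1310 * 1.7180) = 1.0082e-05 mol/L
Exhaustion = (c_initial - c_final) / c_initial * 100 = (3.2701e-05 - 1.0082e-05) / 3.2701e-05 * 100 = 69.1706 %


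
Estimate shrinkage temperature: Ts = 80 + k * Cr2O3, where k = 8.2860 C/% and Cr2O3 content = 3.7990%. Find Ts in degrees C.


Formula: Ts = 80 + k * Cr2O3
Substituting: Ts = 80 + 8.2860 * 3.7990
Result: 111.4785 C


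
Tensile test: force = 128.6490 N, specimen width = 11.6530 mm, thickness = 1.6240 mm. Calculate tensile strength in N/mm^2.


Formula: TS = force / (width * thickness)
Substituting: TS = 128.6490 / (11.6530 * 1.6240)
Result: 6.7980 N/mm^2


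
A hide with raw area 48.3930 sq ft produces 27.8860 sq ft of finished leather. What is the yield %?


Formula: Yield = finished / raw * 100
Substituting: Yield = 27.8860 / 48.3930 * 100
Result: 57.6240 %


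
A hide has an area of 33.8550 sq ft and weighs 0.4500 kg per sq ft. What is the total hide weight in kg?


Formula: Weight = area * weight_per_sqft
Substituting: Weight = 33.8550 * 0.4500
Result: 15.2347 kg


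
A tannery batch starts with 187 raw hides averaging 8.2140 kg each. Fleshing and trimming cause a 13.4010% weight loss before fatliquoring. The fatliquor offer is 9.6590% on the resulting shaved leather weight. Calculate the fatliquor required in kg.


Total_raw = N * avg_wt = 187 * 8.2140 = 1536.0180 kg
Substrate = Total_raw * (1 - loss/100) = 1536.0180 * (1 - 13.4010/100) = 1330.1762 kg
Fat = Substrate * pct / 100 = 1330.1762 * 9.6590 / 100 = 128.4817 kg


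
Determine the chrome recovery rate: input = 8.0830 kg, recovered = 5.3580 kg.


Formula: Recovery = recovered / input * 100
Substituting: Recovery = 5.3580 / 8.0830 * 100
Result: 66.2873 %


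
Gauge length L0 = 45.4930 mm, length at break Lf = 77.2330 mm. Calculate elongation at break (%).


Formula: Elongation = (Lf - L0) / L0 * 100
Substituting: Elongation = (77.2330 - 45.4930) / 45.4930 * 100
Result: 69.7690 %


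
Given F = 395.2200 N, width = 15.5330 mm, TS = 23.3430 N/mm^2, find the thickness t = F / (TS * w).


Formula: t = F / (TS * w)
Substituting: t = 395.2200 / (23.3430 * 15.5330)
Result: 1.0900 mm


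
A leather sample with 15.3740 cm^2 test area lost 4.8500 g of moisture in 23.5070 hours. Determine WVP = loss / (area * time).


Formula: WVP = loss / (area * time)
Substituting: WVP = 4.8500 / (15.3740 * 23.5070)
Result: 0.0134202 g/(cm^2*hr)


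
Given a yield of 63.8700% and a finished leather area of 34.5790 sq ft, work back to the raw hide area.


Formula: raw = finished * 100 / yield
Substituting: raw = 34.5790 * 100 / 63.8700
Result: 54.1397 sq ft


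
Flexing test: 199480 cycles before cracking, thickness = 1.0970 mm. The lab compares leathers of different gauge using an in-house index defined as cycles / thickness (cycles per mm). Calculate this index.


Formula: Index = cycles / thickness
Substituting: Index = 199480 / 1.0970
Result: 181841.3856 cycles/mm


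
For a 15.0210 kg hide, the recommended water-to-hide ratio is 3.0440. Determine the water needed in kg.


Formula: Water = hide_weight * ratio
Substituting: Water = 15.0210 * 3.0440
Result: 45.7239 kg


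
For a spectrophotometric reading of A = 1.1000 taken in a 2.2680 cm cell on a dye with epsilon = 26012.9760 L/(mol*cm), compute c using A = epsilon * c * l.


Formula: c = A / (epsilon * l)
Substituting: c = 1.1000 / (26012.9760 * 2.2680)
Result: 1.8645e-05 mol/L


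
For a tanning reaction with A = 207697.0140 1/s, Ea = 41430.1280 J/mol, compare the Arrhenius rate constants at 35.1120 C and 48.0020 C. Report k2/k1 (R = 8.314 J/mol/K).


T1 = 35.1120 + 273.15 = 308.2620 K; T2 = 48.0020 + 273.15 = 321.1520 K
k1 = A * exp(-Ea/(R*T1)) = 207697.0140 * exp(-41430.1280/(8.314*308.2620)) = 0.0198102 1/s
k2 = A * exp(-Ea/(R*T2)) = 207697.0140 * exp(-41430.1280/(8.314*321.1520)) = 0.0379028 1/s
k2/k1 = 0.0379028 / 0.0198102 = 1.9133


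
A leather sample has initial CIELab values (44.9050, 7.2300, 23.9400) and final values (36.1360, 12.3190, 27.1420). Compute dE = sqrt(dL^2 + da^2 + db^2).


dL = -8.7690, da = 5.0890, db = 3.2020
dE = sqrt((-8.7690)^2 + 5.0890^2 + 3.2020^2) = 10.6323


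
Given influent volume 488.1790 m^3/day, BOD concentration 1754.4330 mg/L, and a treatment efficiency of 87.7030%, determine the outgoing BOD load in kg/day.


Load_in = volume * conc / 1000 = 488.1790 * 1754.4330 / 1000 = 856.4773 kg/day
Removed = Load_in * eff / 100 = 856.4773 * 87.7030 / 100 = 751.1563 kg/day
Load_out = Load_in - Removed = 856.4773 - 751.1563 = 105.3210 kg/day


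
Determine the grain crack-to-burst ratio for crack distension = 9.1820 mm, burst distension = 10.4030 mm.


Formula: Ratio = crack / burst
Substituting: Ratio = 9.1820 / 10.4030
Result: 0.8826


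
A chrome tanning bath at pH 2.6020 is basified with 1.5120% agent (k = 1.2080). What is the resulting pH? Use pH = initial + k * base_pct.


Formula: pH_final = pH_initial + k * base_pct
Substituting: pH_final = 2.6020 + 1.2080 * 1.5120
Result: 4.4285


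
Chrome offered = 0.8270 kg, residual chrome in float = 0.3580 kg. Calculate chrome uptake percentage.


Formula: Uptake = (offered - residual) / offered * 100
Substituting: Uptake = (0.8270 - 0.3580) / 0.8270 * 100
Result: 56.7110 %


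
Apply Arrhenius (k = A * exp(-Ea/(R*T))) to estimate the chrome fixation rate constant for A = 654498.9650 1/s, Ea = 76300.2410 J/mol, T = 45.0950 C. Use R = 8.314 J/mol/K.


T_K = T_C + 273.15 = 45.0950 + 273.15 = 318.2450 K
exponent = -Ea / (R * T_K) = -76300.2410 / (8.314 * 318.2450) = -28.8373
k = A * exp(exponent) = 654498.9650 * exp(-28.8373) = 1.9590e-07 1/s


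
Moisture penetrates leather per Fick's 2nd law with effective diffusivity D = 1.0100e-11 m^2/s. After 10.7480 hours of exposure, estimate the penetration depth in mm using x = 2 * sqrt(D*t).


t = 10.7480 hr * 3600 = 38692.8000 s
D * t = 1.0100e-11 * 38692.8000 = 3.9080e-07
x = 2 * sqrt(D*t) = 2 * sqrt(3.9080e-07) = 0.00125028 m = 1.2503 mm


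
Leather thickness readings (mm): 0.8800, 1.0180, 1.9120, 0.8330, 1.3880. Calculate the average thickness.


Formula: Average = sum / n
Substituting: Average = 6.0310 / 5
Result: 1.2062 mm


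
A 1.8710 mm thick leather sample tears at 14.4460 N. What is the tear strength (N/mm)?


Formula: Tear strength = force / thickness
Substituting: Tear strength = 14.4460 / 1.8710
Result: 7.7210 N/mm


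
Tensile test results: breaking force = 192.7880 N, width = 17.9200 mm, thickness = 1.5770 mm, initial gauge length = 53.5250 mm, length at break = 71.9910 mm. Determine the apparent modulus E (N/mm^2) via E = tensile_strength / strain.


TS = F / (w * t) = 192.7880 / (17.9200 * 1.5770) = 6.8220 N/mm^2
strain = (Lf - L0) / L0 = (71.9910 - 53.5250) / 53.5250 = 0.3450
E = TS / strain = 6.8220 / 0.3450 = 19.7740 N/mm^2


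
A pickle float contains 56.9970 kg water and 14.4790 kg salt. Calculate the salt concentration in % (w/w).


Formula: Conc = salt / (water + salt) * 100
Substituting: Conc = 14.4790 / (56.9970 + 14.4790) * 100
Result: 20.2571 %


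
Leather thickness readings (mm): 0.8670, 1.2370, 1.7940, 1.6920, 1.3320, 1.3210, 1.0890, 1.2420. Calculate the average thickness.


Formula: Average = sum / n
Substituting: Average = 10.5740 / 8
Result: 1.3217 mm


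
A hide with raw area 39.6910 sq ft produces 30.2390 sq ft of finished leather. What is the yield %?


Formula: Yield = finished / raw * 100
Substituting: Yield = 30.2390 / 39.6910 * 100
Result: 76.1860 %


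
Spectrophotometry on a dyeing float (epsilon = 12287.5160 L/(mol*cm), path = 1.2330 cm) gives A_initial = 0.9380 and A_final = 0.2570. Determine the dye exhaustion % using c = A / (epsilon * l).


c_initial = A_i / (epsilon * l) = 0.9380 / (12287.5160 * 1.2330) = 6.1912e-05 mol/L
c_final = A_f / (epsilon * l) = 0.2570 / (12287.5160 * 1.2330) = 1.6963e-05 mol/L
Exhaustion = (c_initial - c_final) / c_initial * 100 = (6.1912e-05 - 1.6963e-05) / 6.1912e-05 * 100 = 72.6013 %


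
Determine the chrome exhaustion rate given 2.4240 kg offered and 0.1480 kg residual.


Formula: Uptake = (offered - residual) / offered * 100
Substituting: Uptake = (2.4240 - 0.1480) / 2.4240 * 100
Result: 93.8944 %


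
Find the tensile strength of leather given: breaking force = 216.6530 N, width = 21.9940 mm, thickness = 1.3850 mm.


Formula: TS = force / (width * thickness)
Substituting: TS = 216.6530 / (21.9940 * 1.3850)
Result: 7.1123 N/mm^2


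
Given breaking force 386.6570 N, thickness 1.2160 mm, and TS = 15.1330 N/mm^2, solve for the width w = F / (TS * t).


Formula: w = F / (TS * t)
Substituting: w = 386.6570 / (15.1330 * 1.2160)
Result: 21.0120 mm


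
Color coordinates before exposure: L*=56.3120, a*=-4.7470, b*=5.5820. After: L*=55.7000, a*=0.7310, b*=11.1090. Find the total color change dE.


dL = -0.6120, da = 5.4780, db = 5.5270
dE = sqrt((-0.6120)^2 + 5.4780^2 + 5.5270^2) = 7.8058


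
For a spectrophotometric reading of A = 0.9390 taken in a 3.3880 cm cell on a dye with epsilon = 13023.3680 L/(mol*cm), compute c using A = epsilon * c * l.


Formula: c = A / (epsilon * l)
Substituting: c = 0.9390 / (13023.3680 * 3.3880)
Result: 2.1281e-05 mol/L


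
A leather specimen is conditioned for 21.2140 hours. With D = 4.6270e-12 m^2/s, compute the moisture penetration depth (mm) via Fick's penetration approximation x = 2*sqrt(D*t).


t = 21.2140 hr * 3600 = 76370.4000 s
D * t = 4.6270e-12 * 76370.4000 = 3.5337e-07
x = 2 * sqrt(D*t) = 2 * sqrt(3.5337e-07) = 0.00118889 m = 1.1889 mm


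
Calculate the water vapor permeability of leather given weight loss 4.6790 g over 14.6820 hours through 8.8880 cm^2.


Formula: WVP = loss / (area * time)
Substituting: WVP = 4.6790 / (8.8880 * 14.6820)
Result: 0.0358562 g/(cm^2*hr)


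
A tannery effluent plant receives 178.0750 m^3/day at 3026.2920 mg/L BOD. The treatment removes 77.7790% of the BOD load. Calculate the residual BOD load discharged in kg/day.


Load_in = volume * conc / 1000 = 178.0750 * 3026.2920 / 1000 = 538.9069 kg/day
Removed = Load_in * eff / 100 = 538.9069 * 77.7790 / 100 = 419.1564 kg/day
Load_out = Load_in - Removed = 538.9069 - 419.1564 = 119.7505 kg/day


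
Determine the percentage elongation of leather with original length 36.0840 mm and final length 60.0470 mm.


Formula: Elongation = (Lf - L0) / L0 * 100
Substituting: Elongation = (60.0470 - 36.0840) / 36.0840 * 100
Result: 66.4089 %


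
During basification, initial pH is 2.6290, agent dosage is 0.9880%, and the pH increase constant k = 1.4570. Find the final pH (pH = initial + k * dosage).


Formula: pH_final = pH_initial + k * base_pct
Substituting: pH_final = 2.6290 + 1.4570 * 0.9880
Result: 4.0685


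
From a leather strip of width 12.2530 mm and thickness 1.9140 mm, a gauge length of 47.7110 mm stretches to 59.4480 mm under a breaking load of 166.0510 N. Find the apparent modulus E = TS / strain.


TS = F / (w * t) = 166.0510 / (12.2530 * 1.9140) = 7.0804 N/mm^2
strain = (Lf - L0) / L0 = (59.4480 - 47.7110) / 47.7110 = 0.2460
E = TS / strain = 7.0804 / 0.2460 = 28.7818 N/mm^2


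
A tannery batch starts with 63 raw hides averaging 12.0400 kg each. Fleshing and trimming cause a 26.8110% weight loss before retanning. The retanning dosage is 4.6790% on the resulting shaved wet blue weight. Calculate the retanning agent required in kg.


Total_raw = N * avg_wt = 63 * 12.0400 = 758.5200 kg
Substrate = Total_raw * (1 - loss/100) = 758.5200 * (1 - 26.8110/100) = 555.1532 kg
Retan = Substrate * pct / 100 = 555.1532 * 4.6790 / 100 = 25.9756 kg


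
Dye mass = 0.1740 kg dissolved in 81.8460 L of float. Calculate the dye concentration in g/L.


Formula: Conc = dye_mass(kg) / volume(L) * 1000
Substituting: Conc = 0.1740 / 81.8460 * 1000
Result: 2.1259 g/L


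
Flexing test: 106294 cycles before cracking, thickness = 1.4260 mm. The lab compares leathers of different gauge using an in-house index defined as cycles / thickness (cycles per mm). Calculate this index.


Formula: Index = cycles / thickness
Substituting: Index = 106294 / 1.4260
Result: 74539.9719 cycles/mm


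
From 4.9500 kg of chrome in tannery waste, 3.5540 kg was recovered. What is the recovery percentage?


Formula: Recovery = recovered / input * 100
Substituting: Recovery = 3.5540 / 4.9500 * 100
Result: 71.7980 %


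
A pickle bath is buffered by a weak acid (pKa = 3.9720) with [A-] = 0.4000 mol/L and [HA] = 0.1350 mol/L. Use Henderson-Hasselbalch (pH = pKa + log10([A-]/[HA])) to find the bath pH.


ratio = [A-] / [HA] = 0.4000 / 0.1350 = 2.9630
log10(ratio) = 0.4717
pH = pKa + log10(ratio) = 3.9720 + 0.4717 = 4.4437


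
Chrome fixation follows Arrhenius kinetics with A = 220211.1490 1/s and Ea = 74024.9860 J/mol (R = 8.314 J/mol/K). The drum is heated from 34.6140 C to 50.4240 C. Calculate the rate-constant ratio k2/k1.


T1 = 34.6140 + 273.15 = 307.7640 K; T2 = 50.4240 + 273.15 = 323.5740 K
k1 = A * exp(-Ea/(R*T1)) = 220211.1490 * exp(-74024.9860/(8.314*307.7640)) = 6.0068e-08 1/s
k2 = A * exp(-Ea/(R*T2)) = 220211.1490 * exp(-74024.9860/(8.314*323.5740)) = 2.4691e-07 1/s
k2/k1 = 2.4691e-07 / 6.0068e-08 = 4.1105


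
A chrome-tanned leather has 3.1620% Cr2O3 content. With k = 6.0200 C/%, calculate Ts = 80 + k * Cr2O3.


Formula: Ts = 80 + k * Cr2O3
Substituting: Ts = 80 + 6.0200 * 3.1620
Result: 99.0352 C


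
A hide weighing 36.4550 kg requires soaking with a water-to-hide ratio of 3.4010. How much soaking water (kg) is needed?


Formula: Water = hide_weight * ratio
Substituting: Water = 36.4550 * 3.4010
Result: 123.9835 kg


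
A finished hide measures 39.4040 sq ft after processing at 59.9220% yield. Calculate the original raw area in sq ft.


Formula: raw = finished * 100 / yield
Substituting: raw = 39.4040 * 100 / 59.9220
Result: 65.7588 sq ft


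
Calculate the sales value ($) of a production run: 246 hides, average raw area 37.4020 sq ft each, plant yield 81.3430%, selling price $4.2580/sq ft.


Raw_total = N * avg_area = 246 * 37.4020 = 9200.8920 sq ft
Finished = Raw_total * yield / 100 = 9200.8920 * 81.3430 / 100 = 7484.2816 sq ft
Value = Finished * price = 7484.2816 * 4.2580 = 31868.0710 $


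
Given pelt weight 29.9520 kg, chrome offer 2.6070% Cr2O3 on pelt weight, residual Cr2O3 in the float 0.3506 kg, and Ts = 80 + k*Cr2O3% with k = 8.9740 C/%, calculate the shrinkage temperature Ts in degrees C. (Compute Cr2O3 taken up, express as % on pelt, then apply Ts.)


Offered = pelt * offer_pct / 100 = 29.9520 * 2.6070 / 100 = 0.7808 kg
Uptake = offered - residual = 0.7808 - 0.3506 = 0.4302 kg
Cr2O3% on pelt = uptake / pelt * 100 = 0.4302 / 29.9520 * 100 = 1.4365 %
Ts = 80 + k * Cr2O3% = 80 + 8.9740 * 1.4365 = 92.8908 C


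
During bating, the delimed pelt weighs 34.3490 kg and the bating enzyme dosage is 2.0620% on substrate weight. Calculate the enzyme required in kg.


Formula: Enzyme = substrate * pct / 100
Substituting: Enzyme = 34.3490 * 2.0620 / 100
Result: 0.7083 kg


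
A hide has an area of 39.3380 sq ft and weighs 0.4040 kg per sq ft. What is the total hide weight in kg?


Formula: Weight = area * weight_per_sqft
Substituting: Weight = 39.3380 * 0.4040
Result: 15.8926 kg


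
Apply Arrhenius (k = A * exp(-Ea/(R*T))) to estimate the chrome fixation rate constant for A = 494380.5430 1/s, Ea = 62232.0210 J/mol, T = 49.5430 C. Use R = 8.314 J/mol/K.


T_K = T_C + 273.15 = 49.5430 + 273.15 = 322.6930 K
exponent = -Ea / (R * T_K) = -62232.0210 / (8.314 * 322.6930) = -23.1961
k = A * exp(exponent) = 494380.5430 * exp(-23.1961) = 4.1700e-05 1/s


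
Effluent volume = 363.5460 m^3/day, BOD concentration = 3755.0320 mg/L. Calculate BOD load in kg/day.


Formula: BOD_load = volume * conc / 1000
Substituting: BOD_load = 363.5460 * 3755.0320 / 1000
Result: 1365.1269 kg/day


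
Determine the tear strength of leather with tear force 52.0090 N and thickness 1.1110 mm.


Formula: Tear strength = force / thickness
Substituting: Tear strength = 52.0090 / 1.1110
Result: 46.8128 N/mm


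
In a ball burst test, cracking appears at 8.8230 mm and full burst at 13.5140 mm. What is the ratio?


Formula: Ratio = crack / burst
Substituting: Ratio = 8.8230 / 13.5140
Result: 0.6529


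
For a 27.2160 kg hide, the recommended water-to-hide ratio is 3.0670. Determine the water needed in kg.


Formula: Water = hide_weight * ratio
Substituting: Water = 27.2160 * 3.0670
Result: 83.4715 kg


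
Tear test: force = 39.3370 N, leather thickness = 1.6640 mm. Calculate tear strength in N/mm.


Formula: Tear strength = force / thickness
Substituting: Tear strength = 39.3370 / 1.6640
Result: 23.6400 N/mm


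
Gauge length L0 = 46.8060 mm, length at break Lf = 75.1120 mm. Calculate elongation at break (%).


Formula: Elongation = (Lf - L0) / L0 * 100
Substituting: Elongation = (75.1120 - 46.8060) / 46.8060 * 100
Result: 60.4752 %


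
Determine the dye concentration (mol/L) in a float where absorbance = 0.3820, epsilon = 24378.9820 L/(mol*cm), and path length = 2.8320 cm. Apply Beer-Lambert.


Formula: c = A / (epsilon * l)
Substituting: c = 0.3820 / (24378.9820 * 2.8320)
Result: 5.5329e-06 mol/L


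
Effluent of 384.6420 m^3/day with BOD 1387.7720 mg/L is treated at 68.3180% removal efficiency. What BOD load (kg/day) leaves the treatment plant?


Load_in = volume * conc / 1000 = 384.6420 * 1387.7720 / 1000 = 533.7954 kg/day
Removed = Load_in * eff / 100 = 533.7954 * 68.3180 / 100 = 364.6783 kg/day
Load_out = Load_in - Removed = 533.7954 - 364.6783 = 169.1171 kg/day


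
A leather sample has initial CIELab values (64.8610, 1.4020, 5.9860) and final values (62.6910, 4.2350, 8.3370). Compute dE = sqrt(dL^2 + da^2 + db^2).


dL = -2.1700, da = 2.8330, db = 2.3510
dE = sqrt((-2.1700)^2 + 2.8330^2 + 2.3510^2) = 4.2734


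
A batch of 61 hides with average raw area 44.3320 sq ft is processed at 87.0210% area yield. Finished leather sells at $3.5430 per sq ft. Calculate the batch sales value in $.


Raw_total = N * avg_area = 61 * 44.3320 = 2704.2520 sq ft
Finished = Raw_total * yield / 100 = 2704.2520 * 87.0210 / 100 = 2353.2671 sq ft
Value = Finished * price = 2353.2671 * 3.5430 = 8337.6255 $


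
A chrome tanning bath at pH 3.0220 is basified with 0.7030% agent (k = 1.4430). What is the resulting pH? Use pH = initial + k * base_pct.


Formula: pH_final = pH_initial + k * base_pct
Substituting: pH_final = 3.0220 + 1.4430 * 0.7030
Result: 4.0364
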